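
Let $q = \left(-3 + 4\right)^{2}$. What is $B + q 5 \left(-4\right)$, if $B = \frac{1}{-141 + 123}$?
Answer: $- \frac{361}{18} \approx -20.056$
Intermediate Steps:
$q = 1$ ($q = 1^{2} = 1$)
$B = - \frac{1}{18}$ ($B = \frac{1}{-18} = - \frac{1}{18} \approx -0.055556$)
$B + q 5 \left(-4\right) = - \frac{1}{18} + 1 \cdot 5 \left(-4\right) = - \frac{1}{18} + 1 \left(-20\right) = - \frac{1}{18} - 20 = - \frac{361}{18}$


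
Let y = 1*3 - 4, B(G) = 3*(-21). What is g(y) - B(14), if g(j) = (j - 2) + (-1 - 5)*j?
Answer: 66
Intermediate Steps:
B(G) = -63
y = -1 (y = 3 - 4 = -1)
g(j) = -2 - 5*j (g(j) = (-2 + j) - 6*j = -2 - 5*j)
g(y) - B(14) = (-2 - 5*(-1)) - 1*(-63) = (-2 + 5) + 63 = 3 + 63 = 66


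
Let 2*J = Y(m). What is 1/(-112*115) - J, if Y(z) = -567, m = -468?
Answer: 3651479/12880 ≈ 283.50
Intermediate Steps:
J = -567/2 (J = (½)*(-567) = -567/2 ≈ -283.50)
1/(-112*115) - J = 1/(-112*115) - 1*(-567/2) = 1/(-12880) + 567/2 = -1/12880 + 567/2 = 3651479/12880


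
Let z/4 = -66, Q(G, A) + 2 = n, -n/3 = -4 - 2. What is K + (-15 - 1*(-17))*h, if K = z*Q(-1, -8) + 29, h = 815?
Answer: -2565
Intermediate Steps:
n = 18 (n = -3*(-4 - 2) = -3*(-6) = 18)
Q(G, A) = 16 (Q(G, A) = -2 + 18 = 16)
z = -264 (z = 4*(-66) = -264)
K = -4195 (K = -264*16 + 29 = -4224 + 29 = -4195)
K + (-15 - 1*(-17))*h = -4195 + (-15 - 1*(-17))*815 = -4195 + (-15 + 17)*815 = -4195 + 2*815 = -4195 + 1630 = -2565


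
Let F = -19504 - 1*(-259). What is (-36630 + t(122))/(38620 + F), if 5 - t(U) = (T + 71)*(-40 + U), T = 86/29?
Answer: -247603/112375 ≈ -2.2034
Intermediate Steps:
T = 86/29 (T = 86*(1/29) = 86/29 ≈ 2.9655)
F = -19245 (F = -19504 + 259 = -19245)
t(U) = 85945/29 - 2145*U/29 (t(U) = 5 - (86/29 + 71)*(-40 + U) = 5 - 2145*(-40 + U)/29 = 5 - (-85800/29 + 2145*U/29) = 5 + (85800/29 - 2145*U/29) = 85945/29 - 2145*U/29)
(-36630 + t(122))/(38620 + F) = (-36630 + (85945/29 - 2145/29*122))/(38620 - 19245) = (-36630 + (85945/29 - 261690/29))/19375 = (-36630 - 175745/29)*(1/19375) = -1238015/29*1/19375 = -247603/112375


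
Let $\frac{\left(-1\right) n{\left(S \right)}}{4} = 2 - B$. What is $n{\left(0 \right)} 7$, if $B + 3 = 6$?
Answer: $28$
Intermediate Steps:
$B = 3$ ($B = -3 + 6 = 3$)
$n{\left(S \right)} = 4$ ($n{\left(S \right)} = - 4 \left(2 - 3\right) = \left(-4\right) \left(-1\right) = 4$)
$n{\left(0 \right)} 7 = 4 \cdot 7 = 28$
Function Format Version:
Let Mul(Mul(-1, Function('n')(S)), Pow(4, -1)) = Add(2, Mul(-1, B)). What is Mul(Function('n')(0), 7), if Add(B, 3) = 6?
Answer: 28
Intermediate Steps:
B = 3 (B = Add(-3, 6) = 3)
Function('n')(S) = 4 (Function('n')(S) = Mul(-4, Add(2, Mul(-1, 3))) = Mul(-4, Add(2, -3)) = Mul(-4, -1) = 4)
Mul(Function('n')(0), 7) = Mul(4, 7) = 28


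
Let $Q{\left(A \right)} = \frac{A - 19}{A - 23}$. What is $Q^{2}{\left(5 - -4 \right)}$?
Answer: $\frac{25}{49} \approx 0.5102$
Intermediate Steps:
$Q{\left(A \right)} = \frac{-19 + A}{-23 + A}$
$Q^{2}{\left(5 - -4 \right)} = \left(\frac{-19 + \left(5 - -4\right)}{-23 + \left(5 - -4\right)}\right)^{2} = \left(\frac{-19 + \left(5 + 4\right)}{-23 + \left(5 + 4\right)}\right)^{2} = \left(\frac{-19 + 9}{-23 + 9}\right)^{2} = \left(\frac{1}{-14} \left(-10\right)\right)^{2} = \left(\left(- \frac{1}{14}\right) \left(-10\right)\right)^{2} = \left(\frac{5}{7}\right)^{2} = \frac{25}{49}$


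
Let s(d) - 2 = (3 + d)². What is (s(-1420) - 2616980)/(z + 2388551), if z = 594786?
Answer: -609089/2983337 ≈ -0.20416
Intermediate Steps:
s(d) = 2 + (3 + d)²
(s(-1420) - 2616980)/(z + 2388551) = ((2 + (3 - 1420)²) - 2616980)/(594786 + 2388551) = ((2 + (-1417)²) - 2616980)/2983337 = ((2 + 2007889) - 2616980)*(1/2983337) = (2007891 - 2616980)*(1/2983337) = -609089*1/2983337 = -609089/2983337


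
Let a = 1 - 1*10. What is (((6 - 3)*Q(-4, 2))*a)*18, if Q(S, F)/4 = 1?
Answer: -1944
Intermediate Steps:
Q(S, F) = 4 (Q(S, F) = 4*1 = 4)
a = -9 (a = 1 - 10 = -9)
(((6 - 3)*Q(-4, 2))*a)*18 = (((6 - 3)*4)*(-9))*18 = ((3*4)*(-9))*18 = (12*(-9))*18 = -108*18 = -1944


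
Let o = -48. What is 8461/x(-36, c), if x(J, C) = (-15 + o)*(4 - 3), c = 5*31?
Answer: -8461/63 ≈ -134.30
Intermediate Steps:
c = 155
x(J, C) = -63 (x(J, C) = (-15 - 48)*(4 - 3) = -63*1 = -63)
8461/x(-36, c) = 8461/(-63) = 8461*(-1/63) = -8461/63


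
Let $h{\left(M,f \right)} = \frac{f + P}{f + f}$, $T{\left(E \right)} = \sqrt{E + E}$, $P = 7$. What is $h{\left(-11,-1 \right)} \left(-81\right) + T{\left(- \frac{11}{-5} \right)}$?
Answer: $243 + \frac{\sqrt{110}}{5} \approx 245.1$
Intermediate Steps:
$T{\left(E \right)} = \sqrt{2} \sqrt{E}$ ($T{\left(E \right)} = \sqrt{2 E} = \sqrt{2} \sqrt{E}$)
$h{\left(M,f \right)} = \frac{7 + f}{2 f}$ ($h{\left(M,f \right)} = \frac{f + 7}{f + f} = \frac{7 + f}{2 f}$)
$h{\left(-11,-1 \right)} \left(-81\right) + T{\left(- \frac{11}{-5} \right)} = \frac{7 - 1}{2 \left(-1\right)} \left(-81\right) + \sqrt{2} \sqrt{- \frac{11}{-5}} = \frac{1}{2} \left(-1\right) 6 \left(-81\right) + \sqrt{2} \sqrt{\left(-11\right) \left(- \frac{1}{5}\right)} = \left(-3\right) \left(-81\right) + \sqrt{2} \sqrt{\frac{11}{5}} = 243 + \sqrt{2} \frac{\sqrt{55}}{5} = 243 + \frac{\sqrt{110}}{5}$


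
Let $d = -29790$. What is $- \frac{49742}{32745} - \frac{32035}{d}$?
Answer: $- \frac{28855207}{65031570} \approx -0.44371$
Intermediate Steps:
$- \frac{49742}{32745} - \frac{32035}{d} = - \frac{49742}{32745} - \frac{32035}{-29790} = \left(-49742\right) \frac{1}{32745} - - \frac{6407}{5958} = - \frac{49742}{32745} + \frac{6407}{5958} = - \frac{28855207}{65031570}$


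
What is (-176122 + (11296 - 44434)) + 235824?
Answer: 26564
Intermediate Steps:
(-176122 + (11296 - 44434)) + 235824 = (-176122 - 33138) + 235824 = -209260 + 235824 = 26564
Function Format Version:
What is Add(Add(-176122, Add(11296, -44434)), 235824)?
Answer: 26564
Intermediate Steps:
Add(Add(-176122, Add(11296, -44434)), 235824) = Add(Add(-176122, -33138), 235824) = Add(-209260, 235824) = 26564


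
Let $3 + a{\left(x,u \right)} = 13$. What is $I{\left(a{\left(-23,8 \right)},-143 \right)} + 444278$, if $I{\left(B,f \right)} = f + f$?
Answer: $443992$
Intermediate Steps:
$a{\left(x,u \right)} = 10$ ($a{\left(x,u \right)} = -3 + 13 = 10$)
$I{\left(B,f \right)} = 2 f$
$I{\left(a{\left(-23,8 \right)},-143 \right)} + 444278 = 2 \left(-143\right) + 444278 = -286 + 444278 = 443992$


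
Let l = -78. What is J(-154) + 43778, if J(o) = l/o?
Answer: 3370945/77 ≈ 43779.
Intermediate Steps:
J(o) = -78/o
J(-154) + 43778 = -78/(-154) + 43778 = -78*(-1/154) + 43778 = 39/77 + 43778 = 3370945/77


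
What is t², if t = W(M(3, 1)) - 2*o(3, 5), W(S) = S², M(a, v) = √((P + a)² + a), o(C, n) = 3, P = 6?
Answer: 6084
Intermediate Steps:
M(a, v) = √(a + (6 + a)²) (M(a, v) = √((6 + a)² + a) = √(a + (6 + a)²))
t = 78 (t = (√(3 + (6 + 3)²))² - 2*3 = (√(3 + 9²))² - 6 = (√(3 + 81))² - 6 = (√84)² - 6 = (2*√21)² - 6 = 84 - 6 = 78)
t² = 78² = 6084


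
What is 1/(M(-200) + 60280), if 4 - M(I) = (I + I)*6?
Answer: 1/62684 ≈ 1.5953e-5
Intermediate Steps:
M(I) = 4 - 12*I (M(I) = 4 - (I + I)*6 = 4 - 2*I*6 = 4 - 12*I)
1/(M(-200) + 60280) = 1/((4 - 12*(-200)) + 60280) = 1/((4 + 2400) + 60280) = 1/(2404 + 60280) = 1/62684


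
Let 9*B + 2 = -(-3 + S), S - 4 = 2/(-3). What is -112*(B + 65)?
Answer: -195776/27 ≈ -7251.0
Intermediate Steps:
S = 10/3 (S = 4 + 2/(-3) = 4 + 2*(-⅓) = 4 - ⅔ = 10/3 ≈ 3.3333)
B = -7/27 (B = -2/9 + (-(-3 + 10/3))/9 = -2/9 + (-1/3)/9 = -2/9 + (-1*⅓)/9 = -2/9 + (⅑)*(-⅓) = -2/9 - 1/27 = -7/27 ≈ -0.25926)
-112*(B + 65) = -112*(-7/27 + 65) = -112*1748/27 = -195776/27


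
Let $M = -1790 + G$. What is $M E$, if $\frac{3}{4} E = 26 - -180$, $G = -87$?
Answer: $- \frac{1546648}{3} \approx -5.1555 \cdot 10^{5}$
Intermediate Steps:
$M = -1877$ ($M = -1790 - 87 = -1877$)
$E = \frac{824}{3}$ ($E = \frac{4 \left(26 - -180\right)}{3} = \frac{4 \left(26 + 180\right)}{3} = \frac{4}{3} \cdot 206 = \frac{824}{3} \approx 274.67$)
$M E = \left(-1877\right) \frac{824}{3} = - \frac{1546648}{3}$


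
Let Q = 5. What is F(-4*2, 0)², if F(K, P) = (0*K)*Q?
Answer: 0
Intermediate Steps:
F(K, P) = 0 (F(K, P) = (0*K)*5 = 0*5 = 0)
F(-4*2, 0)² = 0² = 0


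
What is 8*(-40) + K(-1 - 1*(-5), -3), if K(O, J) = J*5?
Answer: -335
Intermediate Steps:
K(O, J) = 5*J
8*(-40) + K(-1 - 1*(-5), -3) = 8*(-40) + 5*(-3) = -320 - 15 = -335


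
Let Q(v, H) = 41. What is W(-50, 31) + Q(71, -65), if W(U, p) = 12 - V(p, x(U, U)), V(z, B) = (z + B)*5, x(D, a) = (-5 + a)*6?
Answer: 1548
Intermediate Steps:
x(D, a) = -30 + 6*a
V(z, B) = 5*B + 5*z (V(z, B) = (B + z)*5 = 5*B + 5*z)
W(U, p) = 162 - 30*U - 5*p (W(U, p) = 12 - (5*(-30 + 6*U) + 5*p) = 12 - ((-150 + 30*U) + 5*p) = 12 - (-150 + 5*p + 30*U) = 12 + (150 - 30*U - 5*p) = 162 - 30*U - 5*p)
W(-50, 31) + Q(71, -65) = (162 - 30*(-50) - 5*31) + 41 = (162 + 1500 - 155) + 41 = 1507 + 41 = 1548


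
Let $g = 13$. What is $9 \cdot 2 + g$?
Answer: $31$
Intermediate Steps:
$9 \cdot 2 + g = 9 \cdot 2 + 13 = 18 + 13 = 31$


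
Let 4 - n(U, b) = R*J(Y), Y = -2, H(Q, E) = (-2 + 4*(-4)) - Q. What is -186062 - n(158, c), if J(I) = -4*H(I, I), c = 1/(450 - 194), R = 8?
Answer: -185554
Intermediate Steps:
H(Q, E) = -18 - Q (H(Q, E) = (-2 - 16) - Q = -18 - Q)
c = 1/256 ≈ 0.0039063
J(I) = 72 + 4*I (J(I) = -4*(-18 - I) = 72 + 4*I)
n(U, b) = -508 (n(U, b) = 4 - 8*(72 + 4*(-2)) = 4 - 8*(72 - 8) = 4 - 8*64 = 4 - 1*512 = 4 - 512 = -508)
-186062 - n(158, c) = -186062 - 1*(-508) = -186062 + 508 = -185554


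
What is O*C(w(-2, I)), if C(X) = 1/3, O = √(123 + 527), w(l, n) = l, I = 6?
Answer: 5*√26/3 ≈ 8.4984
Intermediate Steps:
O = 5*√26 (O = √650 = 5*√26 ≈ 25.495)
C(X) = ⅓
O*C(w(-2, I)) = (5*√26)*(⅓) = 5*√26/3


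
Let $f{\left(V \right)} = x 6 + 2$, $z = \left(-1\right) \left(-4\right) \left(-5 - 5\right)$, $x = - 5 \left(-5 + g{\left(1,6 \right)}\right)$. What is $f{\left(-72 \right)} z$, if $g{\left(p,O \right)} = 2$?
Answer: $-3680$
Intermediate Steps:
$x = 15$ ($x = - 5 \left(-5 + 2\right) = \left(-5\right) \left(-3\right) = 15$)
$z = -40$ ($z = 4 \left(-10\right) = -40$)
$f{\left(V \right)} = 92$ ($f{\left(V \right)} = 15 \cdot 6 + 2 = 90 + 2 = 92$)
$f{\left(-72 \right)} z = 92 \left(-40\right) = -3680$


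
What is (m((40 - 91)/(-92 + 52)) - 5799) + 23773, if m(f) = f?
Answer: 719011/40 ≈ 17975.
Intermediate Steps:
(m((40 - 91)/(-92 + 52)) - 5799) + 23773 = ((40 - 91)/(-92 + 52) - 5799) + 23773 = (-51/(-40) - 5799) + 23773 = (-51*(-1/40) - 5799) + 23773 = (51/40 - 5799) + 23773 = -231909/40 + 23773 = 719011/40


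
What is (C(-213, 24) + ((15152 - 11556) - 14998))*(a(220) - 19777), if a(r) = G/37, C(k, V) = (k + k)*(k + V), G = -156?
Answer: -50583418360/37 ≈ -1.3671e+9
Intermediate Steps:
C(k, V) = 2*k*(V + k) (C(k, V) = (2*k)*(V + k) = 2*k*(V + k))
a(r) = -156/37
(C(-213, 24) + ((15152 - 11556) - 14998))*(a(220) - 19777) = (2*(-213)*(24 - 213) + ((15152 - 11556) - 14998))*(-156/37 - 19777) = (2*(-213)*(-189) + (3596 - 14998))*(-731905/37) = (80514 - 11402)*(-731905/37) = 69112*(-731905/37) = -50583418360/37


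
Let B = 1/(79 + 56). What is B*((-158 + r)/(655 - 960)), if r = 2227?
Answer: -2069/41175 ≈ -0.050249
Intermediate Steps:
B = 1/135 ≈ 0.0074074
B*((-158 + r)/(655 - 960)) = ((-158 + 2227)/(655 - 960))/135 = (2069/(-305))/135 = (2069*(-1/305))/135 = (1/135)*(-2069/305) = -2069/41175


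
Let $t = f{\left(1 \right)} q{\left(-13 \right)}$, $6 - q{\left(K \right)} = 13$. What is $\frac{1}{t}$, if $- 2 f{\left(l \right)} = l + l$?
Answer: $\frac{1}{7} \approx 0.14286$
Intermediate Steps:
$f{\left(l \right)} = - l$ ($f{\left(l \right)} = - \frac{l + l}{2} = - \frac{2 l}{2} = - l$)
$q{\left(K \right)} = -7$ ($q{\left(K \right)} = 6 - 13 = -7$)
$t = 7$ ($t = \left(-1\right) 1 \left(-7\right) = \left(-1\right) \left(-7\right) = 7$)
$\frac{1}{t} = \frac{1}{7}$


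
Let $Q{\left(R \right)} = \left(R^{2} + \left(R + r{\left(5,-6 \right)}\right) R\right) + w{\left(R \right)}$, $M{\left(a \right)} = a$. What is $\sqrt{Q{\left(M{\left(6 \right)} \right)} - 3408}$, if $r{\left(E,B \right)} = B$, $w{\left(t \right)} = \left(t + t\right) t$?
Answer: $10 i \sqrt{33} \approx 57.446 i$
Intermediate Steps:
$w{\left(t \right)} = 2 t^{2}$ ($w{\left(t \right)} = 2 t t = 2 t^{2}$)
$Q{\left(R \right)} = 3 R^{2} + R \left(-6 + R\right)$ ($Q{\left(R \right)} = \left(R^{2} + \left(R - 6\right) R\right) + 2 R^{2} = \left(R^{2} + \left(-6 + R\right) R\right) + 2 R^{2} = \left(R^{2} + R \left(-6 + R\right)\right) + 2 R^{2} = 3 R^{2} + R \left(-6 + R\right)$)
$\sqrt{Q{\left(M{\left(6 \right)} \right)} - 3408} = \sqrt{2 \cdot 6 \left(-3 + 2 \cdot 6\right) - 3408} = \sqrt{2 \cdot 6 \left(-3 + 12\right) - 3408} = \sqrt{2 \cdot 6 \cdot 9 - 3408} = \sqrt{108 - 3408} = \sqrt{-3300} = 10 i \sqrt{33}$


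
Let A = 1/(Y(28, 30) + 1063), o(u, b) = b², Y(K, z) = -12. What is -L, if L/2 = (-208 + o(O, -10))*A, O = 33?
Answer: 216/1051 ≈ 0.20552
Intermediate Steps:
A = 1/1051 (A = 1/(-12 + 1063) = 1/1051 ≈ 0.00095147)
L = -216/1051 (L = 2*((-208 + (-10)²)*(1/1051)) = 2*((-208 + 100)*(1/1051)) = 2*(-108*1/1051) = 2*(-108/1051) = -216/1051 ≈ -0.20552)
-L = -1*(-216/1051) = 216/1051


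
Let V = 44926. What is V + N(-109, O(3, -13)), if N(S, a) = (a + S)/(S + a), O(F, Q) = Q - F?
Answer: 44927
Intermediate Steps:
N(S, a) = 1 (N(S, a) = (S + a)/(S + a) = 1)
V + N(-109, O(3, -13)) = 44926 + 1 = 44927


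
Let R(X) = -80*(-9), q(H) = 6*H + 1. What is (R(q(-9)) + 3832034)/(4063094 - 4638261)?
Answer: -3832754/575167 ≈ -6.6637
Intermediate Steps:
q(H) = 1 + 6*H
R(X) = 720
(R(q(-9)) + 3832034)/(4063094 - 4638261) = (720 + 3832034)/(4063094 - 4638261) = 3832754/(-575167) = 3832754*(-1/575167) = -3832754/575167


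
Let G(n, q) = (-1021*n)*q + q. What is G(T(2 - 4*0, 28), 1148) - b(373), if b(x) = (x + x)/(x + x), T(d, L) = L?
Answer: -32817877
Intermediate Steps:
b(x) = 1 (b(x) = (2*x)/((2*x)) = (2*x)*(1/(2*x)) = 1)
G(n, q) = q - 1021*n*q (G(n, q) = -1021*n*q + q = q - 1021*n*q)
G(T(2 - 4*0, 28), 1148) - b(373) = 1148*(1 - 1021*28) - 1*1 = 1148*(1 - 28588) - 1 = 1148*(-28587) - 1 = -32817876 - 1 = -32817877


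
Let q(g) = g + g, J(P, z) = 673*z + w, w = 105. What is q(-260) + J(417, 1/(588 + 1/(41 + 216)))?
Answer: -62540594/151117 ≈ -413.86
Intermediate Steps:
J(P, z) = 105 + 673*z (J(P, z) = 673*z + 105 = 105 + 673*z)
q(g) = 2*g
q(-260) + J(417, 1/(588 + 1/(41 + 216))) = 2*(-260) + (105 + 673/(588 + 1/(41 + 216))) = -520 + (105 + 673/(588 + 1/257)) = -520 + (105 + 673/(151117/257)) = -520 + (105 + 673*(257/151117)) = -520 + (105 + 172961/151117) = -520 + 16040246/151117 = -62540594/151117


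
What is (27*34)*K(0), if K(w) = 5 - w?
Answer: 4590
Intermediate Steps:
(27*34)*K(0) = (27*34)*(5 - 1*0) = 918*(5 + 0) = 918*5 = 4590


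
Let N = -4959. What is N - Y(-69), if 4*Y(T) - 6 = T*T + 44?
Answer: -24647/4 ≈ -6161.8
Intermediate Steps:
Y(T) = 25/2 + T**2/4 (Y(T) = 3/2 + (T*T + 44)/4 = 3/2 + (T**2 + 44)/4 = 3/2 + (44 + T**2)/4 = 3/2 + (11 + T**2/4) = 25/2 + T**2/4)
N - Y(-69) = -4959 - (25/2 + (1/4)*(-69)**2) = -4959 - (25/2 + (1/4)*4761) = -4959 - (25/2 + 4761/4) = -4959 - 1*4811/4 = -4959 - 4811/4 = -24647/4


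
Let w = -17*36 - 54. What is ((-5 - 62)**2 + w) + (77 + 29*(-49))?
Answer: 2479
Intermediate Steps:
w = -666 (w = -612 - 54 = -666)
((-5 - 62)**2 + w) + (77 + 29*(-49)) = ((-5 - 62)**2 - 666) + (77 + 29*(-49)) = ((-67)**2 - 666) + (77 - 1421) = (4489 - 666) - 1344 = 3823 - 1344 = 2479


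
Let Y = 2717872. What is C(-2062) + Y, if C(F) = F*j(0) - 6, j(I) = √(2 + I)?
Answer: 2717866 - 2062*√2 ≈ 2.7150e+6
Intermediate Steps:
C(F) = -6 + F*√2 (C(F) = F*√(2 + 0) - 6 = F*√2 - 6 = -6 + F*√2)
C(-2062) + Y = (-6 - 2062*√2) + 2717872 = 2717866 - 2062*√2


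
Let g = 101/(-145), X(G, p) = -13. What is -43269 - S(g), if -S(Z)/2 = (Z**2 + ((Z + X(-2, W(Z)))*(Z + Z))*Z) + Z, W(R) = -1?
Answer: -131993280629/3048625 ≈ -43296.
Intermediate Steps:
g = -101/145 (g = 101*(-1/145) = -101/145 ≈ -0.69655)
S(Z) = -2*Z - 2*Z**2 - 4*Z**2*(-13 + Z) (S(Z) = -2*((Z**2 + ((Z - 13)*(Z + Z))*Z) + Z) = -2*((Z**2 + ((-13 + Z)*(2*Z))*Z) + Z) = -2*((Z**2 + (2*Z*(-13 + Z))*Z) + Z) = -2*((Z**2 + 2*Z**2*(-13 + Z)) + Z) = -2*(Z + Z**2 + 2*Z**2*(-13 + Z)) = -2*Z - 2*Z**2 - 4*Z**2*(-13 + Z))
-43269 - S(g) = -43269 - 2*(-101)*(-1 - 2*(-101/145)**2 + 25*(-101/145))/145 = -43269 - 2*(-101)*(-1 - 2*10201/21025 - 505/29)/145 = -43269 - 2*(-101)*(-1 - 20402/21025 - 505/29)/145 = -43269 - 2*(-101)*(-407552)/(145*21025) = -43269 - 1*82325504/3048625 = -43269 - 82325504/3048625 = -131993280629/3048625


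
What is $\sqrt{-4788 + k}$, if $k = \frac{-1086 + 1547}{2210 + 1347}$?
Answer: $\frac{i \sqrt{60577328435}}{3557} \approx 69.194 i$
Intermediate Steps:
$k = \frac{461}{3557} \approx 0.1296$
$\sqrt{-4788 + k} = \sqrt{-4788 + \frac{461}{3557}} = \sqrt{- \frac{17030455}{3557}} = \frac{i \sqrt{60577328435}}{3557}$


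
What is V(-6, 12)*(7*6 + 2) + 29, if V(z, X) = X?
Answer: 557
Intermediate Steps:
V(-6, 12)*(7*6 + 2) + 29 = 12*(7*6 + 2) + 29 = 12*(42 + 2) + 29 = 12*44 + 29 = 528 + 29 = 557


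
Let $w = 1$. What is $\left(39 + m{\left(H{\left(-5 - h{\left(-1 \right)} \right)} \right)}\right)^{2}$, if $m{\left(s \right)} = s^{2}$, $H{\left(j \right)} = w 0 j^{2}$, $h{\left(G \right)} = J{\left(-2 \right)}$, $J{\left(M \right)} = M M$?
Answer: $1521$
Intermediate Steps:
$J{\left(M \right)} = M^{2}$
$h{\left(G \right)} = 4$ ($h{\left(G \right)} = \left(-2\right)^{2} = 4$)
$H{\left(j \right)} = 0$ ($H{\left(j \right)} = 1 \cdot 0 j^{2} = 1 \cdot 0 = 0$)
$\left(39 + m{\left(H{\left(-5 - h{\left(-1 \right)} \right)} \right)}\right)^{2} = \left(39 + 0^{2}\right)^{2} = \left(39 + 0\right)^{2} = 39^{2} = 1521$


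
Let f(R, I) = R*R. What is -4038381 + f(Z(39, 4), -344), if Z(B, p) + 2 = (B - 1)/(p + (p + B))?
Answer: -8920780493/2209 ≈ -4.0384e+6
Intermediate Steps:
Z(B, p) = -2 + (-1 + B)/(B + 2*p) (Z(B, p) = -2 + (B - 1)/(p + (p + B)) = -2 + (-1 + B)/(p + (B + p)) = -2 + (-1 + B)/(B + 2*p))
f(R, I) = R**2
-4038381 + f(Z(39, 4), -344) = -4038381 + ((-1 - 1*39 - 4*4)/(39 + 2*4))**2 = -4038381 + ((-1 - 39 - 16)/(39 + 8))**2 = -4038381 + (-56/47)**2 = -4038381 + 3136/2209 = -8920780493/2209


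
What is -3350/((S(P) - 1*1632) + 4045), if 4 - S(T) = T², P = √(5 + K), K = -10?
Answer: -1675/1211 ≈ -1.3832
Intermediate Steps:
P = I*√5 (P = √(5 - 10) = √(-5) = I*√5 ≈ 2.2361*I)
S(T) = 4 - T²
-3350/((S(P) - 1*1632) + 4045) = -3350/(((4 - (I*√5)²) - 1*1632) + 4045) = -3350/(((4 - 1*(-5)) - 1632) + 4045) = -3350/(((4 + 5) - 1632) + 4045) = -3350/((9 - 1632) + 4045) = -3350/(-1623 + 4045) = -3350/2422 = -3350*1/2422 = -1675/1211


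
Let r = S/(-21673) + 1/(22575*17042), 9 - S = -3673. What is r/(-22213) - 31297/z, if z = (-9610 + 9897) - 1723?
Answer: 2898327344096643046661/132983883617953773300 ≈ 21.795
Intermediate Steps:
S = 3682 (S = 9 - 1*(-3673) = 9 + 3673 = 3682)
z = -1436 (z = 287 - 1723 = -1436)
r = -1416550616627/8338104829950 (r = 3682/(-21673) + 1/(22575*17042) = 3682*(-1/21673) + (1/22575)*(1/17042) = -3682/21673 + 1/384723150 = -1416550616627/8338104829950 ≈ -0.16989)
r/(-22213) - 31297/z = -1416550616627/8338104829950/(-22213) - 31297/(-1436) = -1416550616627/8338104829950*(-1/22213) - 31297*(-1/1436) = 1416550616627/185214322587679350 + 31297/1436 = 2898327344096643046661/132983883617953773300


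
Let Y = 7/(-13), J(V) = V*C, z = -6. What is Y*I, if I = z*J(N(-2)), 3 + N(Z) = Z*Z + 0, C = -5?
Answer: -210/13 ≈ -16.154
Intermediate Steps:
N(Z) = -3 + Z² (N(Z) = -3 + (Z*Z + 0) = -3 + (Z² + 0) = -3 + Z²)
J(V) = -5*V (J(V) = V*(-5) = -5*V)
I = 30 (I = -(-30)*(-3 + (-2)²) = -(-30)*(-3 + 4) = -(-30) = -6*(-5) = 30)
Y = -7/13 (Y = 7*(-1/13) = -7/13 ≈ -0.53846)
Y*I = -7/13*30 = -210/13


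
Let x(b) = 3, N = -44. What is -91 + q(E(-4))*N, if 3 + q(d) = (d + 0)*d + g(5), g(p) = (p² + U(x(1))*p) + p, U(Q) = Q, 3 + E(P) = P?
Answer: -4095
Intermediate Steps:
E(P) = -3 + P
g(p) = p² + 4*p (g(p) = (p² + 3*p) + p = p² + 4*p)
q(d) = 42 + d² (q(d) = -3 + ((d + 0)*d + 5*(4 + 5)) = -3 + (d*d + 5*9) = -3 + (d² + 45) = -3 + (45 + d²) = 42 + d²)
-91 + q(E(-4))*N = -91 + (42 + (-3 - 4)²)*(-44) = -91 + (42 + (-7)²)*(-44) = -91 + (42 + 49)*(-44) = -91 + 91*(-44) = -91 - 4004 = -4095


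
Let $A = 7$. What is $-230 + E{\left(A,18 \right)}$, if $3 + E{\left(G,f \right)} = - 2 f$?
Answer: $-269$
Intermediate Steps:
$E{\left(G,f \right)} = -3 - 2 f$
$-230 + E{\left(A,18 \right)} = -230 - 39 = -269$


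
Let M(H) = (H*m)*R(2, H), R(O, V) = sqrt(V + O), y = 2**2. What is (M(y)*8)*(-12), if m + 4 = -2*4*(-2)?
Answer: -4608*sqrt(6) ≈ -11287.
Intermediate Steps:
y = 4
R(O, V) = sqrt(O + V)
m = 12 (m = -4 - 2*4*(-2) = -4 - 8*(-2) = -4 + 16 = 12)
M(H) = 12*H*sqrt(2 + H) (M(H) = (H*12)*sqrt(2 + H) = (12*H)*sqrt(2 + H) = 12*H*sqrt(2 + H))
(M(y)*8)*(-12) = ((12*4*sqrt(2 + 4))*8)*(-12) = ((12*4*sqrt(6))*8)*(-12) = ((48*sqrt(6))*8)*(-12) = (384*sqrt(6))*(-12) = -4608*sqrt(6)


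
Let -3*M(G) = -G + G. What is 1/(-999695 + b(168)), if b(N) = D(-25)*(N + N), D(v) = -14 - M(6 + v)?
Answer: -1/1004399 ≈ -9.9562e-7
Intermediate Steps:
M(G) = 0 (M(G) = -(-G + G)/3 = -⅓*0 = 0)
D(v) = -14 (D(v) = -14 - 1*0 = -14 + 0 = -14)
b(N) = -28*N (b(N) = -14*(N + N) = -28*N)
1/(-999695 + b(168)) = 1/(-999695 - 28*168) = 1/(-999695 - 4704) = 1/(-1004399) = -1/1004399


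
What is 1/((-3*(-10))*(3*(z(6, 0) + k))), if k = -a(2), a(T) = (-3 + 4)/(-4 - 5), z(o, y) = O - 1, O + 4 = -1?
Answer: -1/530 ≈ -0.0018868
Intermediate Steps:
O = -5 (O = -4 - 1 = -5)
z(o, y) = -6 (z(o, y) = -5 - 1 = -6)
a(T) = -1/9 (a(T) = 1/(-9) = 1*(-1/9) = -1/9)
k = 1/9 (k = -1*(-1/9) = 1/9 ≈ 0.11111)
1/((-3*(-10))*(3*(z(6, 0) + k))) = 1/((-3*(-10))*(3*(-6 + 1/9))) = 1/(30*(3*(-53/9))) = 1/(30*(-53/3)) = 1/(-530) = -1/530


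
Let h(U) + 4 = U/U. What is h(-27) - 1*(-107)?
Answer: 104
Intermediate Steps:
h(U) = -3 (h(U) = -4 + U/U = -4 + 1 = -3)
h(-27) - 1*(-107) = -3 - 1*(-107) = -3 + 107 = 104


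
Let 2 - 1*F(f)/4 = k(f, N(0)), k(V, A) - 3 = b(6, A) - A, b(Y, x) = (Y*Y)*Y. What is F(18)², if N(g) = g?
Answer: 753424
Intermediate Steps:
b(Y, x) = Y³ (b(Y, x) = Y²*Y = Y³)
k(V, A) = 219 - A (k(V, A) = 3 + (6³ - A) = 3 + (216 - A) = 219 - A)
F(f) = -868 (F(f) = 8 - 4*(219 - 1*0) = 8 - 4*(219 + 0) = 8 - 4*219 = 8 - 876 = -868)
F(18)² = (-868)² = 753424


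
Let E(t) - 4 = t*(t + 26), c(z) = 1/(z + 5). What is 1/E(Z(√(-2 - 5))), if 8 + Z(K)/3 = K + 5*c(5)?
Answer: 4*I/(19*(-29*I + 12*√7)) ≈ -0.0033019 + 0.0036149*I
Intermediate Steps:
c(z) = 1/(5 + z)
Z(K) = -45/2 + 3*K (Z(K) = -24 + 3*(K + 5/(5 + 5)) = -24 + 3*(K + 5/10) = -24 + 3*(K + 5*(⅒)) = -24 + 3*(K + ½) = -24 + 3*(½ + K) = -24 + (3/2 + 3*K) = -45/2 + 3*K)
E(t) = 4 + t*(26 + t) (E(t) = 4 + t*(t + 26) = 4 + t*(26 + t))
1/E(Z(√(-2 - 5))) = 1/(4 + (-45/2 + 3*√(-2 - 5))² + 26*(-45/2 + 3*√(-2 - 5))) = 1/(4 + (-45/2 + 3*√(-7))² + 26*(-45/2 + 3*√(-7))) = 1/(4 + (-45/2 + 3*(I*√7))² + 26*(-45/2 + 3*(I*√7))) = 1/(4 + (-45/2 + 3*I*√7)² + 26*(-45/2 + 3*I*√7)) = 1/(4 + (-45/2 + 3*I*√7)² + (-585 + 78*I*√7)) = 1/(-581 + (-45/2 + 3*I*√7)² + 78*I*√7)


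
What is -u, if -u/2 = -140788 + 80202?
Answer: -121172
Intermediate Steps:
u = 121172 (u = -2*(-140788 + 80202) = -2*(-60586) = 121172)
-u = -1*121172 = -121172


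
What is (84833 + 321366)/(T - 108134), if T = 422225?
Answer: 406199/314091 ≈ 1.2933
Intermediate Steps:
(84833 + 321366)/(T - 108134) = (84833 + 321366)/(422225 - 108134) = 406199/314091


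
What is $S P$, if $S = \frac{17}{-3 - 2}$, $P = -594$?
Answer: $\frac{10098}{5} \approx 2019.6$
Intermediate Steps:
$S = - \frac{17}{5}$ ($S = \frac{17}{-5} = 17 \left(- \frac{1}{5}\right) = - \frac{17}{5} \approx -3.4$)
$S P = \left(- \frac{17}{5}\right) \left(-594\right) = \frac{10098}{5}$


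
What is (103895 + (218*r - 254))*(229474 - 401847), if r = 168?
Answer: -24177898845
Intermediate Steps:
(103895 + (218*r - 254))*(229474 - 401847) = (103895 + (218*168 - 254))*(229474 - 401847) = (103895 + (36624 - 254))*(-172373) = (103895 + 36370)*(-172373) = 140265*(-172373) = -24177898845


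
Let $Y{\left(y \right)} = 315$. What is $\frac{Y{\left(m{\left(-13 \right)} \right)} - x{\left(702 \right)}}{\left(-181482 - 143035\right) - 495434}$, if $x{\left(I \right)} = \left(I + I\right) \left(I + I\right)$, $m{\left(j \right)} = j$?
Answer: $\frac{656967}{273317} \approx 2.4037$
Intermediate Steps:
$x{\left(I \right)} = 4 I^{2}$ ($x{\left(I \right)} = 2 I 2 I = 4 I^{2}$)
$\frac{Y{\left(m{\left(-13 \right)} \right)} - x{\left(702 \right)}}{\left(-181482 - 143035\right) - 495434} = \frac{315 - 4 \cdot 702^{2}}{\left(-181482 - 143035\right) - 495434} = \frac{315 - 4 \cdot 492804}{\left(-181482 - 143035\right) - 495434} = \frac{315 - 1971216}{-324517 - 495434} = \frac{315 - 1971216}{-819951} = \left(-1970901\right) \left(- \frac{1}{819951}\right) = \frac{656967}{273317}$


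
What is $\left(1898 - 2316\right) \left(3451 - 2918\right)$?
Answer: $-222794$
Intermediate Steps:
$\left(1898 - 2316\right) \left(3451 - 2918\right) = \left(-418\right) 533 = -222794$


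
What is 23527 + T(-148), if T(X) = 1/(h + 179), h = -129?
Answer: 1176351/50 ≈ 23527.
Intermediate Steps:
T(X) = 1/50 (T(X) = 1/(-129 + 179) = 1/50)
23527 + T(-148) = 23527 + 1/50 = 1176351/50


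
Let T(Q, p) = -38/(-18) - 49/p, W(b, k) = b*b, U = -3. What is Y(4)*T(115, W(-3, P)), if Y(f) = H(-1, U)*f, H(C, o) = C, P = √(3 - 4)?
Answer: 40/3 ≈ 13.333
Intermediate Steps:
P = I (P = √(-1) = I ≈ 1.0*I)
W(b, k) = b²
T(Q, p) = 19/9 - 49/p (T(Q, p) = -38*(-1/18) - 49/p = 19/9 - 49/p)
Y(f) = -f
Y(4)*T(115, W(-3, P)) = (-1*4)*(19/9 - 49/((-3)²)) = -4*(19/9 - 49/9) = -4*(-10/3) = 40/3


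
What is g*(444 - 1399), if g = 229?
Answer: -218695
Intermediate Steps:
g*(444 - 1399) = 229*(444 - 1399) = 229*(-955) = -218695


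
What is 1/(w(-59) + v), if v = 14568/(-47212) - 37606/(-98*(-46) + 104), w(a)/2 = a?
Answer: -27217718/3442020985 ≈ -0.0079075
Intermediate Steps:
w(a) = 2*a
v = -230330261/27217718 (v = 14568*(-1/47212) - 37606/(4508 + 104) = -3642/11803 - 37606/4612 = -3642/11803 - 37606*1/4612 = -3642/11803 - 18803/2306 = -230330261/27217718 ≈ -8.4625)
1/(w(-59) + v) = 1/(2*(-59) - 230330261/27217718) = 1/(-118 - 230330261/27217718) = 1/(-3442020985/27217718) = -27217718/3442020985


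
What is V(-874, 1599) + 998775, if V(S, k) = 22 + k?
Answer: 1000396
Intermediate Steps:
V(-874, 1599) + 998775 = (22 + 1599) + 998775 = 1621 + 998775 = 1000396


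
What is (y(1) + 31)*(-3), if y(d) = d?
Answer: -96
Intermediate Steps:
(y(1) + 31)*(-3) = (1 + 31)*(-3) = 32*(-3) = -96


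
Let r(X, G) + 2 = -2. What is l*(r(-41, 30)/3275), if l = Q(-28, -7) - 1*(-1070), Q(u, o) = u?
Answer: -4168/3275 ≈ -1.2727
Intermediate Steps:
r(X, G) = -4 (r(X, G) = -2 - 2 = -4)
l = 1042 (l = -28 - 1*(-1070) = -28 + 1070 = 1042)
l*(r(-41, 30)/3275) = 1042*(-4/3275) = -4168/3275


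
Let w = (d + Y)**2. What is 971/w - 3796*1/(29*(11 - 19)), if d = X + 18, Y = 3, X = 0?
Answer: 474827/25578 ≈ 18.564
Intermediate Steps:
d = 18 (d = 0 + 18 = 18)
w = 441 (w = (18 + 3)**2 = 21**2 = 441)
971/w - 3796*1/(29*(11 - 19)) = 971/441 - 3796*1/(29*(11 - 19)) = 971*(1/441) - 3796/((-8*29)) = 971/441 - 3796/(-232) = 971/441 - 3796*(-1/232) = 971/441 + 949/58 = 474827/25578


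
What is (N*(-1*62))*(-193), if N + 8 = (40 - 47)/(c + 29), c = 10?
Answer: -3817154/39 ≈ -97876.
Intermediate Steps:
N = -319/39 (N = -8 + (40 - 47)/(10 + 29) = -8 - 7/39 = -319/39 ≈ -8.1795)
(N*(-1*62))*(-193) = -(-319)*62/39*(-193) = -319/39*(-62)*(-193) = (19778/39)*(-193) = -3817154/39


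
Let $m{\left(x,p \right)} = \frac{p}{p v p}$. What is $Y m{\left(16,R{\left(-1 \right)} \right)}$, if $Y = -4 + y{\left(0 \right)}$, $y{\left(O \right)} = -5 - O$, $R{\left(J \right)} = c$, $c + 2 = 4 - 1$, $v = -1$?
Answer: $9$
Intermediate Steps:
$c = 1$ ($c = -2 + \left(4 - 1\right) = -2 + 3 = 1$)
$R{\left(J \right)} = 1$
$m{\left(x,p \right)} = - \frac{1}{p}$ ($m{\left(x,p \right)} = \frac{p}{p \left(-1\right) p} = \frac{p}{- p p} = \frac{p}{\left(-1\right) p^{2}} = p \left(- \frac{1}{p^{2}}\right) = - \frac{1}{p}$)
$Y = -9$ ($Y = -4 - 5 = -9$)
$Y m{\left(16,R{\left(-1 \right)} \right)} = - 9 \left(- 1^{-1}\right) = - 9 \left(\left(-1\right) 1\right) = \left(-9\right) \left(-1\right) = 9$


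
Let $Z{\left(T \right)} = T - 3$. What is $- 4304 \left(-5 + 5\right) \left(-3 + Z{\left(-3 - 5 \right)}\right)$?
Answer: $0$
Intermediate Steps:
$Z{\left(T \right)} = -3 + T$
$- 4304 \left(-5 + 5\right) \left(-3 + Z{\left(-3 - 5 \right)}\right) = - 4304 \left(-5 + 5\right) \left(-3 - 11\right) = - 4304 \cdot 0 \left(-3 - 11\right) = - 4304 \cdot 0 \left(-14\right) = \left(-4304\right) 0 = 0$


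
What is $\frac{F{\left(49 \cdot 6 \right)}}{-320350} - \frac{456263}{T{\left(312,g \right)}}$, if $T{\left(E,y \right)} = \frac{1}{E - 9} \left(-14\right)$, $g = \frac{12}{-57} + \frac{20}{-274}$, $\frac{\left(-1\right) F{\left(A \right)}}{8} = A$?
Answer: $\frac{22143823602039}{2242450} \approx 9.8748 \cdot 10^{6}$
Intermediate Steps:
$F{\left(A \right)} = - 8 A$
$g = - \frac{738}{2603}$ ($g = 12 \left(- \frac{1}{57}\right) + 20 \left(- \frac{1}{274}\right) = - \frac{4}{19} - \frac{10}{137} = - \frac{738}{2603} \approx -0.28352$)
$T{\left(E,y \right)} = - \frac{14}{-9 + E}$ ($T{\left(E,y \right)} = \frac{1}{-9 + E} \left(-14\right) = - \frac{14}{-9 + E}$)
$\frac{F{\left(49 \cdot 6 \right)}}{-320350} - \frac{456263}{T{\left(312,g \right)}} = \frac{\left(-8\right) 49 \cdot 6}{-320350} - \frac{456263}{\left(-14\right) \frac{1}{-9 + 312}} = \left(-8\right) 294 \left(- \frac{1}{320350}\right) - \frac{456263}{\left(-14\right) \frac{1}{303}} = \left(-2352\right) \left(- \frac{1}{320350}\right) - \frac{456263}{\left(-14\right) \frac{1}{303}} = \frac{1176}{160175} - \frac{456263}{- \frac{14}{303}} = \frac{1176}{160175} - - \frac{138247689}{14} = \frac{1176}{160175} + \frac{138247689}{14} = \frac{22143823602039}{2242450}$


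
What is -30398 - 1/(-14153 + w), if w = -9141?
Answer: -708091011/23294 ≈ -30398.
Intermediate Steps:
-30398 - 1/(-14153 + w) = -30398 - 1/(-14153 - 9141) = -30398 - 1/(-23294) = -30398 - 1*(-1/23294) = -30398 + 1/23294 = -708091011/23294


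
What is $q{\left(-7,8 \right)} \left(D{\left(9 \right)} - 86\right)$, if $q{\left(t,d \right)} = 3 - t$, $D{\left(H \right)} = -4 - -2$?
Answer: $-880$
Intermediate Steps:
$D{\left(H \right)} = -2$ ($D{\left(H \right)} = -4 + 2 = -2$)
$q{\left(-7,8 \right)} \left(D{\left(9 \right)} - 86\right) = \left(3 - -7\right) \left(-2 - 86\right) = \left(3 + 7\right) \left(-88\right) = 10 \left(-88\right) = -880$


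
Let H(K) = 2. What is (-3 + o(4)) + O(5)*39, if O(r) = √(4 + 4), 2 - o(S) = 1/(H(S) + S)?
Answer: -7/6 + 78*√2 ≈ 109.14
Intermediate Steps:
o(S) = 2 - 1/(2 + S)
O(r) = 2*√2 (O(r) = √8 = 2*√2)
(-3 + o(4)) + O(5)*39 = (-3 + (3 + 2*4)/(2 + 4)) + (2*√2)*39 = (-3 + (3 + 8)/6) + 78*√2 = (-3 + (⅙)*11) + 78*√2 = (-3 + 11/6) + 78*√2 = -7/6 + 78*√2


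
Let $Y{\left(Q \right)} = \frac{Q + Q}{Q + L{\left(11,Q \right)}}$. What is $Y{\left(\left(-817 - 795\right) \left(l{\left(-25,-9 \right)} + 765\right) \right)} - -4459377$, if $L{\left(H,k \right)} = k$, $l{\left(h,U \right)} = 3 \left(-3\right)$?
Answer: $4459378$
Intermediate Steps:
$l{\left(h,U \right)} = -9$
$Y{\left(Q \right)} = 1$ ($Y{\left(Q \right)} = \frac{Q + Q}{Q + Q} = \frac{2 Q}{2 Q} = 2 Q \frac{1}{2 Q} = 1$)
$Y{\left(\left(-817 - 795\right) \left(l{\left(-25,-9 \right)} + 765\right) \right)} - -4459377 = 1 - -4459377 = 1 + 4459377 = 4459378$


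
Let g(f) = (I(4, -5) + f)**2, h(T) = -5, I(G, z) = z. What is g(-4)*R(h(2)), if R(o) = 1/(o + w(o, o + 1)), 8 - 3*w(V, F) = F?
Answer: -81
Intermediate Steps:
w(V, F) = 8/3 - F/3
g(f) = (-5 + f)**2
R(o) = 1/(7/3 + 2*o/3) (R(o) = 1/(o + (8/3 - (o + 1)/3)) = 1/(o + (8/3 - (1 + o)/3)) = 1/(o + (8/3 + (-1/3 - o/3))) = 1/(o + (7/3 - o/3)) = 1/(7/3 + 2*o/3))
g(-4)*R(h(2)) = (-5 - 4)**2*(3/(7 + 2*(-5))) = (-9)**2*(3/(7 - 10)) = 81*(3/(-3)) = 81*(3*(-1/3)) = 81*(-1) = -81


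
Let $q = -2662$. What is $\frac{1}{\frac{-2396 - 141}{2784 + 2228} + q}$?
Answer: $- \frac{5012}{13344481} \approx -0.00037559$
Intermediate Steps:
$\frac{1}{\frac{-2396 - 141}{2784 + 2228} + q} = \frac{1}{\frac{-2396 - 141}{2784 + 2228} - 2662} = \frac{1}{- \frac{2537}{5012} - 2662} = \frac{1}{- \frac{13344481}{5012}} = - \frac{5012}{13344481}$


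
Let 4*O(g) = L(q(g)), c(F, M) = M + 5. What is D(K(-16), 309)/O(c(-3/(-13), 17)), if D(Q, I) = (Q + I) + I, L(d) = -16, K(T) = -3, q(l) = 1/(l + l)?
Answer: -615/4 ≈ -153.75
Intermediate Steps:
q(l) = 1/(2*l)
c(F, M) = 5 + M
D(Q, I) = Q + 2*I (D(Q, I) = (I + Q) + I = Q + 2*I)
O(g) = -4 (O(g) = (1/4)*(-16) = -4)
D(K(-16), 309)/O(c(-3/(-13), 17)) = (-3 + 2*309)/(-4) = (-3 + 618)*(-1/4) = 615*(-1/4) = -615/4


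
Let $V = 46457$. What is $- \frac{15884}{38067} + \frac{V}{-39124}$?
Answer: $- \frac{2389924235}{1489333308} \approx -1.6047$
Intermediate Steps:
$- \frac{15884}{38067} + \frac{V}{-39124} = - \frac{15884}{38067} + \frac{46457}{-39124} = \left(-15884\right) \frac{1}{38067} + 46457 \left(- \frac{1}{39124}\right) = - \frac{15884}{38067} - \frac{46457}{39124} = - \frac{2389924235}{1489333308}$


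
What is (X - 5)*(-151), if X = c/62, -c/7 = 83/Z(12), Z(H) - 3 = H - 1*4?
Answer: 602641/682 ≈ 883.64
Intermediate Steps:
Z(H) = -1 + H (Z(H) = 3 + (H - 1*4) = 3 + (H - 4) = 3 + (-4 + H) = -1 + H)
c = -581/11 (c = -581/(-1 + 12) = -581/11 ≈ -52.818)
X = -581/682 (X = -581/11/62 = -581/11*1/62 = -581/682 ≈ -0.85191)
(X - 5)*(-151) = (-581/682 - 5)*(-151) = -3991/682*(-151) = 602641/682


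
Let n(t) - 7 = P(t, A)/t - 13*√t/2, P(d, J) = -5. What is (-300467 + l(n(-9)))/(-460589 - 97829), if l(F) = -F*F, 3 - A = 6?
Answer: 97246603/180927432 - 442*I/837627 ≈ 0.53749 - 0.00052768*I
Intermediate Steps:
A = -3 (A = 3 - 1*6 = 3 - 6 = -3)
n(t) = 7 - 5/t - 13*√t/2 (n(t) = 7 + (-5/t - 13*√t/2) = 7 - 5/t - 13*√t/2)
l(F) = -F²
(-300467 + l(n(-9)))/(-460589 - 97829) = (-300467 - (7 - 5/(-9) - 39*I/2)²)/(-460589 - 97829) = (-300467 - (7 - 5*(-⅑) - 39*I/2)²)/(-558418) = (-300467 - (7 + 5/9 - 39*I/2)²)*(-1/558418) = (-300467 - (68/9 - 39*I/2)²)*(-1/558418) = 300467/558418 + (68/9 - 39*I/2)²/558418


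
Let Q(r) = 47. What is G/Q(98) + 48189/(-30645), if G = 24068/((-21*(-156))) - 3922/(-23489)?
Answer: -161074368706/114024884155 ≈ -1.4126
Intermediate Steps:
G = 144545431/19237491 (G = 24068/3276 - 3922*(-1/23489) = 24068*(1/3276) + 3922/23489 = 6017/819 + 3922/23489 = 144545431/19237491 ≈ 7.5137)
G/Q(98) + 48189/(-30645) = (144545431/19237491)/47 + 48189/(-30645) = (144545431/19237491)*(1/47) + 48189*(-1/30645) = 144545431/904162077 - 16063/10215 = -161074368706/114024884155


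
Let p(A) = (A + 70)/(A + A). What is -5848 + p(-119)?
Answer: -198825/34 ≈ -5847.8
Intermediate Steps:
p(A) = (70 + A)/(2*A) (p(A) = (70 + A)/((2*A)) = (70 + A)*(1/(2*A)) = (70 + A)/(2*A))
-5848 + p(-119) = -5848 + (½)*(70 - 119)/(-119) = -5848 + (½)*(-1/119)*(-49) = -5848 + 7/34 = -198825/34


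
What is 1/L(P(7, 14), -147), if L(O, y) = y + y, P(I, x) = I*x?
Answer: -1/294 ≈ -0.0034014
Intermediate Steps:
L(O, y) = 2*y
1/L(P(7, 14), -147) = 1/(2*(-147)) = 1/(-294) = -1/294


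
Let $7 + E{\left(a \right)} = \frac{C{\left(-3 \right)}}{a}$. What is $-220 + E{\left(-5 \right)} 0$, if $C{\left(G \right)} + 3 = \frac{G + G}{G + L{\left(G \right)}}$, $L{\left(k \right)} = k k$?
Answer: $-220$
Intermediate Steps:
$L{\left(k \right)} = k^{2}$
$C{\left(G \right)} = -3 + \frac{2 G}{G + G^{2}}$ ($C{\left(G \right)} = -3 + \frac{G + G}{G + G^{2}} = -3 + \frac{2 G}{G + G^{2}}$)
$E{\left(a \right)} = -7 - \frac{4}{a}$ ($E{\left(a \right)} = -7 + \frac{\frac{1}{1 - 3} \left(-1 - -9\right)}{a} = -7 + \frac{\frac{1}{-2} \left(-1 + 9\right)}{a} = -7 + \frac{\left(- \frac{1}{2}\right) 8}{a} = -7 - \frac{4}{a}$)
$-220 + E{\left(-5 \right)} 0 = -220 + \left(-7 - \frac{4}{-5}\right) 0 = -220 + \left(-7 - - \frac{4}{5}\right) 0 = -220 + \left(-7 + \frac{4}{5}\right) 0 = -220 - 0 = -220 + 0 = -220$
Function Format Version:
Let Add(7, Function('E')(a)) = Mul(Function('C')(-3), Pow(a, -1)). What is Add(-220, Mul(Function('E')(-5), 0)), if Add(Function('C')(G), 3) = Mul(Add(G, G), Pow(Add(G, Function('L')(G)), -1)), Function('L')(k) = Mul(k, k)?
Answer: -220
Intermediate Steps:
Function('L')(k) = Pow(k, 2)
Function('C')(G) = Add(-3, Mul(2, G, Pow(Add(G, Pow(G, 2)), -1))) (Function('C')(G) = Add(-3, Mul(Add(G, G), Pow(Add(G, Pow(G, 2)), -1))) = Add(-3, Mul(Mul(2, G), Pow(Add(G, Pow(G, 2)), -1))) = Add(-3, Mul(2, G, Pow(Add(G, Pow(G, 2)), -1))))
Function('E')(a) = Add(-7, Mul(-4, Pow(a, -1))) (Function('E')(a) = Add(-7, Mul(Mul(Pow(Add(1, -3), -1), Add(-1, Mul(-3, -3))), Pow(a, -1))) = Add(-7, Mul(Mul(Pow(-2, -1), Add(-1, 9)), Pow(a, -1))) = Add(-7, Mul(Mul(Rational(-1, 2), 8), Pow(a, -1))) = Add(-7, Mul(-4, Pow(a, -1))))
Add(-220, Mul(Function('E')(-5), 0)) = Add(-220, Mul(Add(-7, Mul(-4, Pow(-5, -1))), 0)) = Add(-220, Mul(Add(-7, Mul(-4, Rational(-1, 5))), 0)) = Add(-220, Mul(Add(-7, Rational(4, 5)), 0)) = Add(-220, Mul(Rational(-31, 5), 0)) = Add(-220, 0) = -220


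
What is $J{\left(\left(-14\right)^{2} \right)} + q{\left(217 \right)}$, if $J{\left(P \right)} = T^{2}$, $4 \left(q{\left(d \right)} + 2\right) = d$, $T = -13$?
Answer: $\frac{885}{4} \approx 221.25$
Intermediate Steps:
$q{\left(d \right)} = -2 + \frac{d}{4}$
$J{\left(P \right)} = 169$ ($J{\left(P \right)} = \left(-13\right)^{2} = 169$)
$J{\left(\left(-14\right)^{2} \right)} + q{\left(217 \right)} = 169 + \left(-2 + \frac{1}{4} \cdot 217\right) = 169 + \left(-2 + \frac{217}{4}\right) = 169 + \frac{209}{4} = \frac{885}{4}$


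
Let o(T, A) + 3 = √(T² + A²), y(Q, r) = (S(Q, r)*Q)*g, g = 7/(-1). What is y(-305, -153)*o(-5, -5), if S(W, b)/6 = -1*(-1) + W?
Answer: 11682720 - 19471200*√2 ≈ -1.5854e+7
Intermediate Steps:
S(W, b) = 6 + 6*W (S(W, b) = 6*(-1*(-1) + W) = 6*(1 + W) = 6 + 6*W)
g = -7 (g = 7*(-1) = -7)
y(Q, r) = -7*Q*(6 + 6*Q) (y(Q, r) = ((6 + 6*Q)*Q)*(-7) = (Q*(6 + 6*Q))*(-7) = -7*Q*(6 + 6*Q))
o(T, A) = -3 + √(A² + T²) (o(T, A) = -3 + √(T² + A²) = -3 + √(A² + T²))
y(-305, -153)*o(-5, -5) = (-42*(-305)*(1 - 305))*(-3 + √((-5)² + (-5)²)) = (-42*(-305)*(-304))*(-3 + √(25 + 25)) = -3894240*(-3 + √50) = -3894240*(-3 + 5*√2) = 11682720 - 19471200*√2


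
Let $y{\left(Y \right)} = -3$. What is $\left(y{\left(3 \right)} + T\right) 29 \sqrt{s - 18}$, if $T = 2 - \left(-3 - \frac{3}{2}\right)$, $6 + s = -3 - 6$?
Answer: $\frac{203 i \sqrt{33}}{2} \approx 583.07 i$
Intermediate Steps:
$s = -15$ ($s = -6 - 9 = -15$)
$T = \frac{13}{2}$ ($T = 2 - - \frac{9}{2} = 2 + \left(3 + \frac{3}{2}\right) = 2 + \frac{9}{2} = \frac{13}{2} \approx 6.5$)
$\left(y{\left(3 \right)} + T\right) 29 \sqrt{s - 18} = \left(-3 + \frac{13}{2}\right) 29 \sqrt{-15 - 18} = \frac{7}{2} \cdot 29 \sqrt{-33} = \frac{203 i \sqrt{33}}{2}$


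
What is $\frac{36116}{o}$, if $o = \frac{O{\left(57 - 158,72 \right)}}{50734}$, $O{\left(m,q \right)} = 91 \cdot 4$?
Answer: $\frac{458077286}{91} \approx 5.0338 \cdot 10^{6}$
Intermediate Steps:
$O{\left(m,q \right)} = 364$
$o = \frac{182}{25367}$ ($o = \frac{364}{50734} = 364 \cdot \frac{1}{50734} = \frac{182}{25367} \approx 0.0071747$)
$\frac{36116}{o} = \frac{36116}{\frac{182}{25367}} = 36116 \cdot \frac{25367}{182} = \frac{458077286}{91}$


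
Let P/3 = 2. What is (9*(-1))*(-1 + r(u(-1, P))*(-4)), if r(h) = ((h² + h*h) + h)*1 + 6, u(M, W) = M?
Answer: 261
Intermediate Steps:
P = 6 (P = 3*2 = 6)
r(h) = 6 + h + 2*h² (r(h) = ((h² + h²) + h)*1 + 6 = (2*h² + h)*1 + 6 = (h + 2*h²)*1 + 6 = (h + 2*h²) + 6 = 6 + h + 2*h²)
(9*(-1))*(-1 + r(u(-1, P))*(-4)) = (9*(-1))*(-1 + (6 - 1 + 2*(-1)²)*(-4)) = -9*(-1 + (6 - 1 + 2*1)*(-4)) = -9*(-1 + (6 - 1 + 2)*(-4)) = -9*(-1 + 7*(-4)) = -9*(-1 - 28) = -9*(-29) = 261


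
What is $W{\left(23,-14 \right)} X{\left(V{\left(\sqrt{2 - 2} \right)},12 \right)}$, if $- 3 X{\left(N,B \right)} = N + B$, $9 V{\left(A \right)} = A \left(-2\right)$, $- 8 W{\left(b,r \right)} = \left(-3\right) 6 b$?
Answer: $-207$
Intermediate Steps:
$W{\left(b,r \right)} = \frac{9 b}{4}$ ($W{\left(b,r \right)} = - \frac{\left(-3\right) 6 b}{8} = - \frac{\left(-18\right) b}{8} = \frac{9 b}{4}$)
$V{\left(A \right)} = - \frac{2 A}{9}$ ($V{\left(A \right)} = \frac{A \left(-2\right)}{9} = \frac{\left(-2\right) A}{9} = - \frac{2 A}{9}$)
$X{\left(N,B \right)} = - \frac{B}{3} - \frac{N}{3}$ ($X{\left(N,B \right)} = - \frac{N + B}{3} = - \frac{B + N}{3} = - \frac{B}{3} - \frac{N}{3}$)
$W{\left(23,-14 \right)} X{\left(V{\left(\sqrt{2 - 2} \right)},12 \right)} = \frac{9}{4} \cdot 23 \left(\left(- \frac{1}{3}\right) 12 - \frac{\left(- \frac{2}{9}\right) \sqrt{2 - 2}}{3}\right) = \frac{207 \left(-4 - \frac{\left(- \frac{2}{9}\right) \sqrt{0}}{3}\right)}{4} = \frac{207 \left(-4 - \frac{\left(- \frac{2}{9}\right) 0}{3}\right)}{4} = \frac{207 \left(-4 - 0\right)}{4} = \frac{207 \left(-4 + 0\right)}{4} = \frac{207}{4} \left(-4\right) = -207$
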